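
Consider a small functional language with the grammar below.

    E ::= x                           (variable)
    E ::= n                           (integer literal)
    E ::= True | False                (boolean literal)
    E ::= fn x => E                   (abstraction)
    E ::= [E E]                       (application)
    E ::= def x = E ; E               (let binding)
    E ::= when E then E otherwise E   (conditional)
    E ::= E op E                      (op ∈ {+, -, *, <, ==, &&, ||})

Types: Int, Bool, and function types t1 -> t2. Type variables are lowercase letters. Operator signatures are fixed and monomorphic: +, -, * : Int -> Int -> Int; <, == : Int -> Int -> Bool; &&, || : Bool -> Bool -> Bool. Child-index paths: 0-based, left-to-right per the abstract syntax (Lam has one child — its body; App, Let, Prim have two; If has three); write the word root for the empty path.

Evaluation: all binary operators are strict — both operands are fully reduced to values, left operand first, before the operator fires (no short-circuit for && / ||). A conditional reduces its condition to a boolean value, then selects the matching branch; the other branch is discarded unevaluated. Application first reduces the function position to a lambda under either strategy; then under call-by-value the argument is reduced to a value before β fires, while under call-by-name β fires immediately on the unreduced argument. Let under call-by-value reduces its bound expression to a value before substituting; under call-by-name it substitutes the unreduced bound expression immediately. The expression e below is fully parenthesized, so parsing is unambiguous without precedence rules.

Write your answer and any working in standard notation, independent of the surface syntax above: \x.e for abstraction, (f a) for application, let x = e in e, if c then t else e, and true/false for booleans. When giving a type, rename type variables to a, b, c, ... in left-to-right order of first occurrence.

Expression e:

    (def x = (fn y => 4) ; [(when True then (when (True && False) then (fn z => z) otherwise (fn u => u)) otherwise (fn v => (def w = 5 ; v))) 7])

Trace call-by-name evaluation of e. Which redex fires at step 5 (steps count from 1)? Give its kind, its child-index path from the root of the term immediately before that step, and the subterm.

Answer: beta at root : ((\u.u) 7)

Working:
step 0: (let x = (\y.4) in ((if true then (if (true && false) then (\z.z) else (\u.u)) else (\v.(let w = 5 in v))) 7))
step 1: [let@root] ((if true then (if (true && false) then (\z.z) else (\u.u)) else (\v.(let w = 5 in v))) 7)
step 2: [if@0] ((if (true && false) then (\z.z) else (\u.u)) 7)
step 3: [delta@0.0] ((if false then (\z.z) else (\u.u)) 7)
step 4: [if@0] ((\u.u) 7)
step 5: [beta@root] 7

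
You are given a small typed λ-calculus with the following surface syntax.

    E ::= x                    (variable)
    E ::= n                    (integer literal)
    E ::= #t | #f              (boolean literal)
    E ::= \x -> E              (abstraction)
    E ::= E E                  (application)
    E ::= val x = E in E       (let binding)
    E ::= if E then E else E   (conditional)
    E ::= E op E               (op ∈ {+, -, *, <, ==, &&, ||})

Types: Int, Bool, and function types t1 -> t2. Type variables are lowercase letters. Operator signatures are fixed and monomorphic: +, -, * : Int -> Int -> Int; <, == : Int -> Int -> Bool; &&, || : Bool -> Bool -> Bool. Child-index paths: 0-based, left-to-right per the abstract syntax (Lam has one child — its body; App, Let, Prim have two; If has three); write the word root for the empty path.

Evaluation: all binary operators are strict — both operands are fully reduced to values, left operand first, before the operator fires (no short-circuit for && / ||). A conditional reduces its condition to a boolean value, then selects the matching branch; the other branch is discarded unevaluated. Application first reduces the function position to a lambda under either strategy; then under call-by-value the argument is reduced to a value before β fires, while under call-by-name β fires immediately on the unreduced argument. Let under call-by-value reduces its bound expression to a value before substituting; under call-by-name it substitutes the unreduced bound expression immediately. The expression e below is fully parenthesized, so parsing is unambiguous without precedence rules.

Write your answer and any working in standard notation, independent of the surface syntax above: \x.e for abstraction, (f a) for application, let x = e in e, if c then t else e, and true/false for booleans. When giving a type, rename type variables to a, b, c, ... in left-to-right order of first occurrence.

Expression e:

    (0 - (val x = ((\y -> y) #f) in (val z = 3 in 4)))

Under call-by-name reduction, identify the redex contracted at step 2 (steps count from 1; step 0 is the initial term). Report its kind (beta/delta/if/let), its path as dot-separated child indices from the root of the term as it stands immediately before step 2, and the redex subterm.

Answer: let at 1 : (let z = 3 in 4)

Trace:
step 0: (0 - (let x = ((\y.y) false) in (let z = 3 in 4)))
step 1: [let@1] (0 - (let z = 3 in 4))
step 2: [let@1] (0 - 4)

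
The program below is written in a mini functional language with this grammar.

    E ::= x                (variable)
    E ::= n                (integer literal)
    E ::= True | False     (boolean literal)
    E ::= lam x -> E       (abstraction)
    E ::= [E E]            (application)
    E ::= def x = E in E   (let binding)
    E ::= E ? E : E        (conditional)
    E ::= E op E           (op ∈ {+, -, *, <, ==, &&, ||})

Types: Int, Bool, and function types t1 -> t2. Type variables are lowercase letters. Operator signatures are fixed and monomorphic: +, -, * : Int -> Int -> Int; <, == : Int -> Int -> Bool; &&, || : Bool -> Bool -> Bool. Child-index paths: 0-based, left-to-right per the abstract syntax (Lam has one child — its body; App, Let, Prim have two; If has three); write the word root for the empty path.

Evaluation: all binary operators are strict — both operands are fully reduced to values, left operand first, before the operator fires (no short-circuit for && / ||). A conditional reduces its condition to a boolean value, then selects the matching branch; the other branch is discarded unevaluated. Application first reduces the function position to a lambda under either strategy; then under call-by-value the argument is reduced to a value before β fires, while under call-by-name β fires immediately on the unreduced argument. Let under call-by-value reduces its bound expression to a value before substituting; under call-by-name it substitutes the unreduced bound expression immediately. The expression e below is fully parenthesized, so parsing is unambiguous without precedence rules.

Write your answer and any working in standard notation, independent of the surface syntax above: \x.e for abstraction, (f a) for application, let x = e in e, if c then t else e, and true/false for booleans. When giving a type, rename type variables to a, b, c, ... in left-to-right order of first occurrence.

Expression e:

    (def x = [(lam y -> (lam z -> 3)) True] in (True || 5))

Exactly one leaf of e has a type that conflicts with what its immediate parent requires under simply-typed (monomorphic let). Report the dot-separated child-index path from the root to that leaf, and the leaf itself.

Answer: 1.1 : 5

Trace:
\z._ : b -> Int
\y._ : a -> b -> Int
  unify a -> b -> Int ~ Bool -> c
  unify a ~ Bool
  unify b -> Int ~ c
_ _ : b -> Int
let x : b -> Int
  unify Bool ~ Bool
  unify Int ~ Bool
  FAIL: mismatch Int ~ Bool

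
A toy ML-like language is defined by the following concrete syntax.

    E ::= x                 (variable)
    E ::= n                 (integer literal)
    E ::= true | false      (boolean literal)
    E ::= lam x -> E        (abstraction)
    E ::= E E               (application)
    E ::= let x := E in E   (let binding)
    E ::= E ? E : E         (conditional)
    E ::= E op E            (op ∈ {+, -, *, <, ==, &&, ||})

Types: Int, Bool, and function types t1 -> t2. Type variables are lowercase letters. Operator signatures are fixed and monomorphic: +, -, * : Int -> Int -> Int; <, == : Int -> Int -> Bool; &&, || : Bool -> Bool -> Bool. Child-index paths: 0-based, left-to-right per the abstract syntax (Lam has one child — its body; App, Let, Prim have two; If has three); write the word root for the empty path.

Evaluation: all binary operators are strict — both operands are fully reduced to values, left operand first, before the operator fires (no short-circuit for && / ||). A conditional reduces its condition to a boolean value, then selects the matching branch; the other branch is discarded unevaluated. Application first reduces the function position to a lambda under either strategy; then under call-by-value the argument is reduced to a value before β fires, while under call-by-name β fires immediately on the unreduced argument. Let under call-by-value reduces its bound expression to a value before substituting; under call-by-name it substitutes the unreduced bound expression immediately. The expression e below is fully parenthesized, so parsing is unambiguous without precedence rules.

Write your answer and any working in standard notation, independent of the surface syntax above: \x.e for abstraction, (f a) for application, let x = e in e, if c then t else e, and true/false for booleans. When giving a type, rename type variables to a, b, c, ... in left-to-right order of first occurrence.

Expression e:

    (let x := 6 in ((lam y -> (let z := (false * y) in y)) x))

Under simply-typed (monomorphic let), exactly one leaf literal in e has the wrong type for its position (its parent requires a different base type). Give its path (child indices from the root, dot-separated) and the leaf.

Working:
let x : Int
  unify Bool ~ Int
  FAIL: mismatch Bool ~ Int

Answer: 1.0.0.0.0 : false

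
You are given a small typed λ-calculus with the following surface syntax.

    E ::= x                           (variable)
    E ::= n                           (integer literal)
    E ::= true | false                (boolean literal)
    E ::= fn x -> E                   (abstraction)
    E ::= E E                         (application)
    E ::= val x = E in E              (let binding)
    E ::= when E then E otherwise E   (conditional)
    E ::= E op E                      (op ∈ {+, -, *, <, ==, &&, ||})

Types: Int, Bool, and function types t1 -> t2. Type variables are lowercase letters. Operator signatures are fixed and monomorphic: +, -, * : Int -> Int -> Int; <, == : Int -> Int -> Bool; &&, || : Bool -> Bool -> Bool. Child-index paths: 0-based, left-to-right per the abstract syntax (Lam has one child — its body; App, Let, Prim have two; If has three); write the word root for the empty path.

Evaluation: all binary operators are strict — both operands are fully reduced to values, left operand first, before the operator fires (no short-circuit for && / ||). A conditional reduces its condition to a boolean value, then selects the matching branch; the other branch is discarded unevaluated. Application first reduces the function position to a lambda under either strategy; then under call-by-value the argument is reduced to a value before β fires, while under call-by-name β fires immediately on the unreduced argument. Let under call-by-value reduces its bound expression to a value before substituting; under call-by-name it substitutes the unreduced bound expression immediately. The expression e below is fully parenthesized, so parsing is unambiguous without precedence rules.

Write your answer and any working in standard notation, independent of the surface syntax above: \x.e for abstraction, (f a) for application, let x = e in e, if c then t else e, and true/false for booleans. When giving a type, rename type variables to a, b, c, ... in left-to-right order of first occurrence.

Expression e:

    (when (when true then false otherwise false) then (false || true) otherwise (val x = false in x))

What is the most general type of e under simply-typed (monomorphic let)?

Answer: Bool

Derivation:
  unify Bool ~ Bool
  unify Bool ~ Bool
  unify Bool ~ Bool
  unify Bool ~ Bool
  unify Bool ~ Bool
let x : Bool
x : Bool
  unify Bool ~ Bool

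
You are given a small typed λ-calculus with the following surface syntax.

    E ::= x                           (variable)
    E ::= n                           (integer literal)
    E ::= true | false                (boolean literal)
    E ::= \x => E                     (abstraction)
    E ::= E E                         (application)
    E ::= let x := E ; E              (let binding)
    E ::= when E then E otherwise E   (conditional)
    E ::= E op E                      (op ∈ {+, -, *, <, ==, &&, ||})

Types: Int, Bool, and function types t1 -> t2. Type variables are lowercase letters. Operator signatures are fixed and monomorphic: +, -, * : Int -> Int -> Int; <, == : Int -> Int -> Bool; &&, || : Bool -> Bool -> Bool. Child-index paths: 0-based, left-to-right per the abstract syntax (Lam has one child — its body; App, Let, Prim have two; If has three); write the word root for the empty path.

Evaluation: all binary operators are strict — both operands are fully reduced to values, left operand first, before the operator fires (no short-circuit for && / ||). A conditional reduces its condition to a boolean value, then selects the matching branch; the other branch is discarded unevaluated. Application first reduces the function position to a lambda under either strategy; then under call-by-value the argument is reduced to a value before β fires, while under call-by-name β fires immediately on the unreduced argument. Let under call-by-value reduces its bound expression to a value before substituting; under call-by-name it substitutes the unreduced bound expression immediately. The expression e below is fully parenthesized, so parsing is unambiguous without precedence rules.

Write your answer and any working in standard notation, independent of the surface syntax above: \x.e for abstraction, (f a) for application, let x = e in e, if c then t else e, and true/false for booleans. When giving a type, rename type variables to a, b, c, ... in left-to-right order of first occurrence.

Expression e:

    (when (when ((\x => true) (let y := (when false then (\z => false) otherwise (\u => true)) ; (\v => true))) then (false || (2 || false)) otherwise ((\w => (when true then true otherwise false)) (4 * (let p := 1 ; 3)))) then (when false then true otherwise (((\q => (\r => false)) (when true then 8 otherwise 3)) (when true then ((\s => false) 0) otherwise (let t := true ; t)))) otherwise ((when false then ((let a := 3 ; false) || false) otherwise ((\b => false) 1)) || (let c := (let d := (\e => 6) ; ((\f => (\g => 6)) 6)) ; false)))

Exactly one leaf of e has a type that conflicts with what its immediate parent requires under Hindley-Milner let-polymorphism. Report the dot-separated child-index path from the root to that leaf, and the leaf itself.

Answer: 0.1.1.0 : 2

Derivation:
\x._ : a -> Bool
  unify Bool ~ Bool
\z._ : b -> Bool
\u._ : c -> Bool
  unify b -> Bool ~ c -> Bool
  unify b ~ c
  unify Bool ~ Bool
let y : forall. c -> Bool
\v._ : d -> Bool
  unify a -> Bool ~ (d -> Bool) -> e
  unify a ~ d -> Bool
  unify Bool ~ e
_ _ : Bool
  unify Bool ~ Bool
  unify Bool ~ Bool
  unify Int ~ Bool
  FAIL: mismatch Int ~ Bool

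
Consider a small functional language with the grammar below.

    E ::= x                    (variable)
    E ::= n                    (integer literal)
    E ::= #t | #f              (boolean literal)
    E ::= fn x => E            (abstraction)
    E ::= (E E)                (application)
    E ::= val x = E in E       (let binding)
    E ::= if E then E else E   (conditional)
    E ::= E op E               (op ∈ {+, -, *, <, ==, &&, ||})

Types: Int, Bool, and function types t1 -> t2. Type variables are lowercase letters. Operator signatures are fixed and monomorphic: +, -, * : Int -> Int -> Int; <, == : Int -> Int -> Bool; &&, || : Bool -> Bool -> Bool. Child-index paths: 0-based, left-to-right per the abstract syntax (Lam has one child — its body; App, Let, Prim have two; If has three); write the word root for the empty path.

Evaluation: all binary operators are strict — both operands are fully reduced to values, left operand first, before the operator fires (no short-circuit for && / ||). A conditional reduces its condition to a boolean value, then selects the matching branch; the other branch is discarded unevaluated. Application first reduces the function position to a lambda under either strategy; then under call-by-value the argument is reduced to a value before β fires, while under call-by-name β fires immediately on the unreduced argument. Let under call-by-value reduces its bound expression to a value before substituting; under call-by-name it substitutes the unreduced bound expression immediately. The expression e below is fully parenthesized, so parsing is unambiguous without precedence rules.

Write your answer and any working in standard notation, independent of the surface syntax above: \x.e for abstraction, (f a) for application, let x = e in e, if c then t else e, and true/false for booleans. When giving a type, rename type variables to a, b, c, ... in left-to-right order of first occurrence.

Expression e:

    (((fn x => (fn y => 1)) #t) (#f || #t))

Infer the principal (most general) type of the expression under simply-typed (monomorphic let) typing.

Answer: Int

Derivation:
\y._ : b -> Int
\x._ : a -> b -> Int
  unify a -> b -> Int ~ Bool -> c
  unify a ~ Bool
  unify b -> Int ~ c
_ _ : b -> Int
  unify Bool ~ Bool
  unify Bool ~ Bool
  unify b -> Int ~ Bool -> d
  unify b ~ Bool
  unify Int ~ d
_ _ : Int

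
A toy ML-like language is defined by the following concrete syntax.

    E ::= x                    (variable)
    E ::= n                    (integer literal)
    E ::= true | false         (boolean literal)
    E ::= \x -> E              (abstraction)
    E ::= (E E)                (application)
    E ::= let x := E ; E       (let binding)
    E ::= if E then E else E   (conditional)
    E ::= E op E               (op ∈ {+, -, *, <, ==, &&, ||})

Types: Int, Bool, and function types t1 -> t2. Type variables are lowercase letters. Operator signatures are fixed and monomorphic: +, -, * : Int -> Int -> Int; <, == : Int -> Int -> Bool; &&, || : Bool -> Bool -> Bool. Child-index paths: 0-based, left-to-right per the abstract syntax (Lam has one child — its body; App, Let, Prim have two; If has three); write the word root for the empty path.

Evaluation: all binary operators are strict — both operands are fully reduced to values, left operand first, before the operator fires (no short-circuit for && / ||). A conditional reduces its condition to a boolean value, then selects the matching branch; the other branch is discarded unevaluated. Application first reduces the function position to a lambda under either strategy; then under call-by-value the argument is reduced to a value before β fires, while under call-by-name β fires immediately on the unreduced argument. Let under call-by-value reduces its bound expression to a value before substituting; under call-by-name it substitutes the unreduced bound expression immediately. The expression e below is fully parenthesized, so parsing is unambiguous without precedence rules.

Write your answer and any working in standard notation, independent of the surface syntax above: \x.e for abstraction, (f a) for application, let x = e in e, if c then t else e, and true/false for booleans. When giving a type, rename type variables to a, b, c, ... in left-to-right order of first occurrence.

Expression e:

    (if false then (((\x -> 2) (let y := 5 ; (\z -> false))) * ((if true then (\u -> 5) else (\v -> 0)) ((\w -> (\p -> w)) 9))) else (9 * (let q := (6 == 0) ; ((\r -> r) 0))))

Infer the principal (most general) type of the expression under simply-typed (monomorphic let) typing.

Answer: Int

Working:
  unify Bool ~ Bool
\x._ : a -> Int
let y : Int
\z._ : b -> Bool
  unify a -> Int ~ (b -> Bool) -> c
  unify a ~ b -> Bool
  unify Int ~ c
_ _ : Int
  unify Int ~ Int
  unify Bool ~ Bool
\u._ : d -> Int
\v._ : e -> Int
  unify d -> Int ~ e -> Int
  unify d ~ e
  unify Int ~ Int
w : f
\p._ : g -> f
\w._ : f -> g -> f
  unify f -> g -> f ~ Int -> h
  unify f ~ Int
  unify g -> Int ~ h
_ _ : g -> Int
  unify e -> Int ~ (g -> Int) -> i
  unify e ~ g -> Int
  unify Int ~ i
_ _ : Int
  unify Int ~ Int
  unify Int ~ Int
  unify Int ~ Int
  unify Int ~ Int
let q : Bool
r : j
\r._ : j -> j
  unify j -> j ~ Int -> k
  unify j ~ Int
  unify Int ~ k
_ _ : Int
  unify Int ~ Int
  unify Int ~ Int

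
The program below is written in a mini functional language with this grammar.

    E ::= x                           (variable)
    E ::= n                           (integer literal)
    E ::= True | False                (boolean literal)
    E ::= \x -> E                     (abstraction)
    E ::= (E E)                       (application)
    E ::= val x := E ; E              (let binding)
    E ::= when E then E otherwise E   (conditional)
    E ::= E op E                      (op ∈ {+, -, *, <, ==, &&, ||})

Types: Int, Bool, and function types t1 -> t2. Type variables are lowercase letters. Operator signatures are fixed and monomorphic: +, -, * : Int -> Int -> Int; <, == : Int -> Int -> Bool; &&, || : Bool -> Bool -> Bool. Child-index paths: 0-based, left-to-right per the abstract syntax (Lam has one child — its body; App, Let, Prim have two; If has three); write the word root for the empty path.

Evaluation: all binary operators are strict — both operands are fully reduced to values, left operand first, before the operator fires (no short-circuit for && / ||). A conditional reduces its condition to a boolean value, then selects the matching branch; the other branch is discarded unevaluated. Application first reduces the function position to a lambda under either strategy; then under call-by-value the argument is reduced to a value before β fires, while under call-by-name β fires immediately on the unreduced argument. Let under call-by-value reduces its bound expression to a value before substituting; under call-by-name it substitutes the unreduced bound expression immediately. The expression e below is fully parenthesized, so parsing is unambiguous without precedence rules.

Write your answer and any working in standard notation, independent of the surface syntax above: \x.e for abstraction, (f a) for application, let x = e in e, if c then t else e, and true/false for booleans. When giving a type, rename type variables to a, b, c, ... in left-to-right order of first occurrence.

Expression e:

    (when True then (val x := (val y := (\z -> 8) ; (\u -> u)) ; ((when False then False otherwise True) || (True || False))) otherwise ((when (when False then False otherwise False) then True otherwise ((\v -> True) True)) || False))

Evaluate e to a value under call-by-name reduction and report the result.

Answer: true

Trace:
step 0: (if true then (let x = (let y = (\z.8) in (\u.u)) in ((if false then false else true) || (true || false))) else ((if (if false then false else false) then true else ((\v.true) true)) || false))
step 1: [if@root] (let x = (let y = (\z.8) in (\u.u)) in ((if false then false else true) || (true || false)))
step 2: [let@root] ((if false then false else true) || (true || false))
step 3: [if@0] (true || (true || false))
step 4: [delta@1] (true || true)
step 5: [delta@root] true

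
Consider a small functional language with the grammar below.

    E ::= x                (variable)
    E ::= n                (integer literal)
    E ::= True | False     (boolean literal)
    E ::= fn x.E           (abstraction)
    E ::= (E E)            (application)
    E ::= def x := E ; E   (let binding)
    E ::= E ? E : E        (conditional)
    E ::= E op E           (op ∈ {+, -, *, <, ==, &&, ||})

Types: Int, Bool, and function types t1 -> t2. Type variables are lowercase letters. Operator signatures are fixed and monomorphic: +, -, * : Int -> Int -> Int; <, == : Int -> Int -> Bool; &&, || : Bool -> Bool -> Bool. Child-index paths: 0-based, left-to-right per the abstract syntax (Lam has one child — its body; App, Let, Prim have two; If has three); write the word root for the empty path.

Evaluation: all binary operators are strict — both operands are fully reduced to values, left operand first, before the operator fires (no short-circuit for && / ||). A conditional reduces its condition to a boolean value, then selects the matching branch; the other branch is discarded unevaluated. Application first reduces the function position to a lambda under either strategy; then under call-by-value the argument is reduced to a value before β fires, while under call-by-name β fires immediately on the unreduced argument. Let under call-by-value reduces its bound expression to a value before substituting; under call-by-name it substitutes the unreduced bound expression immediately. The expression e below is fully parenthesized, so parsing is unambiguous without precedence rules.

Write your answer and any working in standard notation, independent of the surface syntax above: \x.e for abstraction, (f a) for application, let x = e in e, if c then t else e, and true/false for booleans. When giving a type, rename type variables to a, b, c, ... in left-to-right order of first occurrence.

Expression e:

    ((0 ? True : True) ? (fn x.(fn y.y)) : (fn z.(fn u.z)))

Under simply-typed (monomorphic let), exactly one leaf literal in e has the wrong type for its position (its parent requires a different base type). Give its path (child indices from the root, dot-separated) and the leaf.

Working:
  unify Int ~ Bool
  FAIL: mismatch Int ~ Bool

Answer: 0.0 : 0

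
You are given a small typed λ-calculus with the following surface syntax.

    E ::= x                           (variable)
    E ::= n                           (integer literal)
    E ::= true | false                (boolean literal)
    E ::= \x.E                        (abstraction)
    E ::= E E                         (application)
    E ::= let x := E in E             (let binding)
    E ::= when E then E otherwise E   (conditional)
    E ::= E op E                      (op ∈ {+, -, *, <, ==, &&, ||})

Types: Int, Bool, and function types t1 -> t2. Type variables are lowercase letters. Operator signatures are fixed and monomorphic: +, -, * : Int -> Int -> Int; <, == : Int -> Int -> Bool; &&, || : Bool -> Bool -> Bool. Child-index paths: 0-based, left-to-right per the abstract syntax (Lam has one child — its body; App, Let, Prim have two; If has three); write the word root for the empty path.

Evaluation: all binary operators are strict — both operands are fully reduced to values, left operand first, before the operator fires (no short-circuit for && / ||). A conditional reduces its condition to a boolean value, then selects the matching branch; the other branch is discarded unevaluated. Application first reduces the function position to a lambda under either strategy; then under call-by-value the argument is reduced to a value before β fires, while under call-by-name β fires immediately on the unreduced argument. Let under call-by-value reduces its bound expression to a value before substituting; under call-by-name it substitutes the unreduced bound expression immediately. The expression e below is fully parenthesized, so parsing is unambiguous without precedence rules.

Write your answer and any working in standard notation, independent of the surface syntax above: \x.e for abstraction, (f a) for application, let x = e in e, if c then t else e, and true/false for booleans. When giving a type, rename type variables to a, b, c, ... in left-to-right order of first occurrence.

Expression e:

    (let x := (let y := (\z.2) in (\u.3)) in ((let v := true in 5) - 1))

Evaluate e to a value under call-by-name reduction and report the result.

Answer: 4

Derivation:
step 0: (let x = (let y = (\z.2) in (\u.3)) in ((let v = true in 5) - 1))
step 1: [let@root] ((let v = true in 5) - 1)
step 2: [let@0] (5 - 1)
step 3: [delta@root] 4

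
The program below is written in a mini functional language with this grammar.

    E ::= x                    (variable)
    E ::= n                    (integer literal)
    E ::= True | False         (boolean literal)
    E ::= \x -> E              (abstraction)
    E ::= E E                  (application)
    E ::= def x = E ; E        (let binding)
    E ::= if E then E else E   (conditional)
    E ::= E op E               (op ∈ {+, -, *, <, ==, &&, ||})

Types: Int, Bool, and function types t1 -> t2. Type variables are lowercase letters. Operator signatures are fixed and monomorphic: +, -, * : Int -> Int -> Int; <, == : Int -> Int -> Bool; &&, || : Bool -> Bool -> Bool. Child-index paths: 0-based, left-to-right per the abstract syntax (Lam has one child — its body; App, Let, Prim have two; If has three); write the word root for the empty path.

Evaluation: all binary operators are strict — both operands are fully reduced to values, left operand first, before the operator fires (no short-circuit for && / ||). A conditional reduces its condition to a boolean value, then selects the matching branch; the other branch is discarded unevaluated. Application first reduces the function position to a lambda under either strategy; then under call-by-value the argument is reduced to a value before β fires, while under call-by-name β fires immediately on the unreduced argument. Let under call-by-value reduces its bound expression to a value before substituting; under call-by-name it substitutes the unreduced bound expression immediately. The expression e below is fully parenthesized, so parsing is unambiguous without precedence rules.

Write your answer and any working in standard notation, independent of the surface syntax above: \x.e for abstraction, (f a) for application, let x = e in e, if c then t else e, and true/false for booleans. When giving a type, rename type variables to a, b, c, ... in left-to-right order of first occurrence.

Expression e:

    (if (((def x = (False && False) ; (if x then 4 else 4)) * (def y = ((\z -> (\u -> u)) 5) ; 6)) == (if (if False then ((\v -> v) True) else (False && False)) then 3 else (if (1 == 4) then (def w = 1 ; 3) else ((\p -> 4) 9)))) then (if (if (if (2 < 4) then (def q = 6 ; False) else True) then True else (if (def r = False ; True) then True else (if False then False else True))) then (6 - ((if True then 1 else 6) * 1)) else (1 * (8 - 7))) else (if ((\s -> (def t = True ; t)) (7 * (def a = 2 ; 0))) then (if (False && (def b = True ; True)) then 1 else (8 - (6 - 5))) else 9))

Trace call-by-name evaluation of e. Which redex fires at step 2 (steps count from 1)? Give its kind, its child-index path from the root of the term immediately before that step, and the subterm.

Working:
step 0: (if (((let x = (false && false) in (if x then 4 else 4)) * (let y = ((\z.(\u.u)) 5) in 6)) == (if (if false then ((\v.v) true) else (false && false)) then 3 else (if (1 == 4) then (let w = 1 in 3) else ((\p.4) 9)))) then (if (if (if (2 < 4) then (let q = 6 in false) else true) then true else (if (let r = false in true) then true else (if false then false else true))) then (6 - ((if true then 1 else 6) * 1)) else (1 * (8 - 7))) else (if ((\s.(let t = true in t)) (7 * (let a = 2 in 0))) then (if (false && (let b = true in true)) then 1 else (8 - (6 - 5))) else 9))
step 1: [let@0.0.0] (if (((if (false && false) then 4 else 4) * (let y = ((\z.(\u.u)) 5) in 6)) == (if (if false then ((\v.v) true) else (false && false)) then 3 else (if (1 == 4) then (let w = 1 in 3) else ((\p.4) 9)))) then (if (if (if (2 < 4) then (let q = 6 in false) else true) then true else (if (let r = false in true) then true else (if false then false else true))) then (6 - ((if true then 1 else 6) * 1)) else (1 * (8 - 7))) else (if ((\s.(let t = true in t)) (7 * (let a = 2 in 0))) then (if (false && (let b = true in true)) then 1 else (8 - (6 - 5))) else 9))
step 2: [delta@0.0.0.0] (if (((if false then 4 else 4) * (let y = ((\z.(\u.u)) 5) in 6)) == (if (if false then ((\v.v) true) else (false && false)) then 3 else (if (1 == 4) then (let w = 1 in 3) else ((\p.4) 9)))) then (if (if (if (2 < 4) then (let q = 6 in false) else true) then true else (if (let r = false in true) then true else (if false then false else true))) then (6 - ((if true then 1 else 6) * 1)) else (1 * (8 - 7))) else (if ((\s.(let t = true in t)) (7 * (let a = 2 in 0))) then (if (false && (let b = true in true)) then 1 else (8 - (6 - 5))) else 9))

Answer: delta at 0.0.0.0 : (false && false)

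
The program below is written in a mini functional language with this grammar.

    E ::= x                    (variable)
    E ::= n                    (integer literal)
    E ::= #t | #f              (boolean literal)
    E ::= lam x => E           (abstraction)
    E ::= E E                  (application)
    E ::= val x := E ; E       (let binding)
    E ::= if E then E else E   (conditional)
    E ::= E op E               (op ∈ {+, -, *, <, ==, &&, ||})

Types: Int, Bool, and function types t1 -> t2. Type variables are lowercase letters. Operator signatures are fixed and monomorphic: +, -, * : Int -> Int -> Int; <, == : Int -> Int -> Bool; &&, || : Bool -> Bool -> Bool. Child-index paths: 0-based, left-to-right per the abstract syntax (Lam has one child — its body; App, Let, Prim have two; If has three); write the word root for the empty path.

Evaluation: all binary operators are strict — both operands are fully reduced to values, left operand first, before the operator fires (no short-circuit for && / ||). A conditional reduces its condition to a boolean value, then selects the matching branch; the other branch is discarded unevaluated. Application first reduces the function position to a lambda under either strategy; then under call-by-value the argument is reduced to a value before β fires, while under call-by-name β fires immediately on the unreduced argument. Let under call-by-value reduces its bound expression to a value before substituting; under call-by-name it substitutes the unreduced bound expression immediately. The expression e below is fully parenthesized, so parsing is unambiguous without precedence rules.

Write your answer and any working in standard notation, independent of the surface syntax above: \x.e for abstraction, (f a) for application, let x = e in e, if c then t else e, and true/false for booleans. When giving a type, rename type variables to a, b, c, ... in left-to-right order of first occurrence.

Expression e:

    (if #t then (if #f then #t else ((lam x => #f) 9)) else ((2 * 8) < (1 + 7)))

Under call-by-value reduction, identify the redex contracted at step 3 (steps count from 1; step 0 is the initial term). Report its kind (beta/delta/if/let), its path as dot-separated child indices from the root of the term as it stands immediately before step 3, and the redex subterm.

Answer: beta at root : ((\x.false) 9)

Trace:
step 0: (if true then (if false then true else ((\x.false) 9)) else ((2 * 8) < (1 + 7)))
step 1: [if@root] (if false then true else ((\x.false) 9))
step 2: [if@root] ((\x.false) 9)
step 3: [beta@root] false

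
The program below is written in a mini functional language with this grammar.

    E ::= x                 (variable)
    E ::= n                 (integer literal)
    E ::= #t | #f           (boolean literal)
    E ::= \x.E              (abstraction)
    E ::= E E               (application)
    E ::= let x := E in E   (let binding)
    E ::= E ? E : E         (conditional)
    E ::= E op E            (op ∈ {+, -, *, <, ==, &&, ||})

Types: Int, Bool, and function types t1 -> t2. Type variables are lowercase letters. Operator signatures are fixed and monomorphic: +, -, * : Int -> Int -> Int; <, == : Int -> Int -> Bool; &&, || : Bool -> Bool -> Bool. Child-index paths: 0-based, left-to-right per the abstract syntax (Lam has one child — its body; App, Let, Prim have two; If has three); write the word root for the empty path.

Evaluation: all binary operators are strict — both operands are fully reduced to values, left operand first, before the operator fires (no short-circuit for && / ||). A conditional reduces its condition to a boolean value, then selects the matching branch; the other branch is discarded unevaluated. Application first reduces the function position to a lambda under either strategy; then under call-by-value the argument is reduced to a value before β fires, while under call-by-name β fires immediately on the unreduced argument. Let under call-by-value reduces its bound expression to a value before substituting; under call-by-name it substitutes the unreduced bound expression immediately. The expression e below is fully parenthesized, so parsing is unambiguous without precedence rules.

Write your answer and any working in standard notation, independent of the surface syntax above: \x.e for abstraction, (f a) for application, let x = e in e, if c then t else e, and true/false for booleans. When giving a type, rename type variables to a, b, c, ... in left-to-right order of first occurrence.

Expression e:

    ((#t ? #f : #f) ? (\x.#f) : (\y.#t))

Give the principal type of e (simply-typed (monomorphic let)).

Working:
  unify Bool ~ Bool
  unify Bool ~ Bool
  unify Bool ~ Bool
\x._ : a -> Bool
\y._ : b -> Bool
  unify a -> Bool ~ b -> Bool
  unify a ~ b
  unify Bool ~ Bool

Answer: a -> Bool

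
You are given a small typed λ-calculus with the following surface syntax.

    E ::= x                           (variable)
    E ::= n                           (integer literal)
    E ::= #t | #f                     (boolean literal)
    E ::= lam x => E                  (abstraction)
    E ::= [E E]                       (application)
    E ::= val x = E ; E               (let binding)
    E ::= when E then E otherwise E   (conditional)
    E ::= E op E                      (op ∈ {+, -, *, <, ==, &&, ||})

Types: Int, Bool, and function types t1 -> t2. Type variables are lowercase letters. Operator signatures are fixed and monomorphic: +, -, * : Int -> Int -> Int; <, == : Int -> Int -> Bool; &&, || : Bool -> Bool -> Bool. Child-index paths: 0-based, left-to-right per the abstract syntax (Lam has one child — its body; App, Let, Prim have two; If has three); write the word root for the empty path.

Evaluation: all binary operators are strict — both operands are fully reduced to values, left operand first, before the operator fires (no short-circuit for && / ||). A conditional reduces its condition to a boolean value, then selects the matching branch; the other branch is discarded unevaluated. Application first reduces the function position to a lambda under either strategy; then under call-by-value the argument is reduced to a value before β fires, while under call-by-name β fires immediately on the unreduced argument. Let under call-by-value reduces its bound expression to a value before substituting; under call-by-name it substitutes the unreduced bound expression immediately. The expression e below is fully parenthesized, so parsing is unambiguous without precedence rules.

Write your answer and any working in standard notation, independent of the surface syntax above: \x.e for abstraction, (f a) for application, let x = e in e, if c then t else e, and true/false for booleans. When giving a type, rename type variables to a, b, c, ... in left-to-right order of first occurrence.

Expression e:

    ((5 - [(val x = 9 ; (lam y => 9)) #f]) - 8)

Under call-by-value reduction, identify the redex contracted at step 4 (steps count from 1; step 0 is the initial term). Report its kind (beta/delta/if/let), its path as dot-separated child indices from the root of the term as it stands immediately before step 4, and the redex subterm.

Working:
step 0: ((5 - ((let x = 9 in (\y.9)) false)) - 8)
step 1: [let@0.1.0] ((5 - ((\y.9) false)) - 8)
step 2: [beta@0.1] ((5 - 9) - 8)
step 3: [delta@0] (-4 - 8)
step 4: [delta@root] -12

Answer: delta at root : (-4 - 8)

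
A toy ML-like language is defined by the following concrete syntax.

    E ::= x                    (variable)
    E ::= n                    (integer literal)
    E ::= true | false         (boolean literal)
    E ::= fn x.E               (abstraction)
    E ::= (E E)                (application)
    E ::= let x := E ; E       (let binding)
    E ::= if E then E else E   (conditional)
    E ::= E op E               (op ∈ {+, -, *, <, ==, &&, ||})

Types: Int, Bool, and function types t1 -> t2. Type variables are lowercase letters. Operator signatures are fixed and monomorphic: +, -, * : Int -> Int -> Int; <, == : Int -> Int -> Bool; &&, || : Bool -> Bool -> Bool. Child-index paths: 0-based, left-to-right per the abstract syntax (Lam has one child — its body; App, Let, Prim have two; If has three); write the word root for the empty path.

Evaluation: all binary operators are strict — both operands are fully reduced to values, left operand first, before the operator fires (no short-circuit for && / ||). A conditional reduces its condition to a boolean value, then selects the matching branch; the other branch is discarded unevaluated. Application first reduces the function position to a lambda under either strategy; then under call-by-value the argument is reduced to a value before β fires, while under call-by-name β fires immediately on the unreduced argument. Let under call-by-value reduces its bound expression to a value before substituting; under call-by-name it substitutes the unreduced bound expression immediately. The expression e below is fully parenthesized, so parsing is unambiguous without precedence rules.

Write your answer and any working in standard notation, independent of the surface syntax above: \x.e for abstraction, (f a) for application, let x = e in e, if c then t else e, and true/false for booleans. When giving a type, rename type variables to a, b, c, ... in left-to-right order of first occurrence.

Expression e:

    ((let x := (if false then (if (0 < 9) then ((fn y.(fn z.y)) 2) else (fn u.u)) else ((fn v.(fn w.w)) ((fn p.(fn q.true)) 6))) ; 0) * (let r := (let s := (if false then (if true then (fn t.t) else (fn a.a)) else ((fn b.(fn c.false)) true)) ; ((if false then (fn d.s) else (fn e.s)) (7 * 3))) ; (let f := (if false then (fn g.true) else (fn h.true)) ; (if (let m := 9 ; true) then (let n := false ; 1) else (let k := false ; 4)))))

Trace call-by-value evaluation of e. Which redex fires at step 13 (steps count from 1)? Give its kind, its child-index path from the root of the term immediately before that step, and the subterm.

Working:
step 0: ((let x = (if false then (if (0 < 9) then ((\y.(\z.y)) 2) else (\u.u)) else ((\v.(\w.w)) ((\p.(\q.true)) 6))) in 0) * (let r = (let s = (if false then (if true then (\t.t) else (\a.a)) else ((\b.(\c.false)) true)) in ((if false then (\d.s) else (\e.s)) (7 * 3))) in (let f = (if false then (\g.true) else (\h.true)) in (if (let m = 9 in true) then (let n = false in 1) else (let k = false in 4)))))
step 1: [if@0.0] ((let x = ((\v.(\w.w)) ((\p.(\q.true)) 6)) in 0) * (let r = (let s = (if false then (if true then (\t.t) else (\a.a)) else ((\b.(\c.false)) true)) in ((if false then (\d.s) else (\e.s)) (7 * 3))) in (let f = (if false then (\g.true) else (\h.true)) in (if (let m = 9 in true) then (let n = false in 1) else (let k = false in 4)))))
step 2: [beta@0.0.1] ((let x = ((\v.(\w.w)) (\q.true)) in 0) * (let r = (let s = (if false then (if true then (\t.t) else (\a.a)) else ((\b.(\c.false)) true)) in ((if false then (\d.s) else (\e.s)) (7 * 3))) in (let f = (if false then (\g.true) else (\h.true)) in (if (let m = 9 in true) then (let n = false in 1) else (let k = false in 4)))))
step 3: [beta@0.0] ((let x = (\w.w) in 0) * (let r = (let s = (if false then (if true then (\t.t) else (\a.a)) else ((\b.(\c.false)) true)) in ((if false then (\d.s) else (\e.s)) (7 * 3))) in (let f = (if false then (\g.true) else (\h.true)) in (if (let m = 9 in true) then (let n = false in 1) else (let k = false in 4)))))
step 4: [let@0] (0 * (let r = (let s = (if false then (if true then (\t.t) else (\a.a)) else ((\b.(\c.false)) true)) in ((if false then (\d.s) else (\e.s)) (7 * 3))) in (let f = (if false then (\g.true) else (\h.true)) in (if (let m = 9 in true) then (let n = false in 1) else (let k = false in 4)))))
step 5: [if@1.0.0] (0 * (let r = (let s = ((\b.(\c.false)) true) in ((if false then (\d.s) else (\e.s)) (7 * 3))) in (let f = (if false then (\g.true) else (\h.true)) in (if (let m = 9 in true) then (let n = false in 1) else (let k = false in 4)))))
step 6: [beta@1.0.0] (0 * (let r = (let s = (\c.false) in ((if false then (\d.s) else (\e.s)) (7 * 3))) in (let f = (if false then (\g.true) else (\h.true)) in (if (let m = 9 in true) then (let n = false in 1) else (let k = false in 4)))))
step 7: [let@1.0] (0 * (let r = ((if false then (\d.(\c.false)) else (\e.(\c.false))) (7 * 3)) in (let f = (if false then (\g.true) else (\h.true)) in (if (let m = 9 in true) then (let n = false in 1) else (let k = false in 4)))))
step 8: [if@1.0.0] (0 * (let r = ((\e.(\c.false)) (7 * 3)) in (let f = (if false then (\g.true) else (\h.true)) in (if (let m = 9 in true) then (let n = false in 1) else (let k = false in 4)))))
step 9: [delta@1.0.1] (0 * (let r = ((\e.(\c.false)) 21) in (let f = (if false then (\g.true) else (\h.true)) in (if (let m = 9 in true) then (let n = false in 1) else (let k = false in 4)))))
step 10: [beta@1.0] (0 * (let r = (\c.false) in (let f = (if false then (\g.true) else (\h.true)) in (if (let m = 9 in true) then (let n = false in 1) else (let k = false in 4)))))
step 11: [let@1] (0 * (let f = (if false then (\g.true) else (\h.true)) in (if (let m = 9 in true) then (let n = false in 1) else (let k = false in 4))))
step 12: [if@1.0] (0 * (let f = (\h.true) in (if (let m = 9 in true) then (let n = false in 1) else (let k = false in 4))))
step 13: [let@1] (0 * (if (let m = 9 in true) then (let n = false in 1) else (let k = false in 4)))

Answer: let at 1 : (let f = (\h.true) in (if (let m = 9 in true) then (let n = false in 1) else (let k = false in 4)))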